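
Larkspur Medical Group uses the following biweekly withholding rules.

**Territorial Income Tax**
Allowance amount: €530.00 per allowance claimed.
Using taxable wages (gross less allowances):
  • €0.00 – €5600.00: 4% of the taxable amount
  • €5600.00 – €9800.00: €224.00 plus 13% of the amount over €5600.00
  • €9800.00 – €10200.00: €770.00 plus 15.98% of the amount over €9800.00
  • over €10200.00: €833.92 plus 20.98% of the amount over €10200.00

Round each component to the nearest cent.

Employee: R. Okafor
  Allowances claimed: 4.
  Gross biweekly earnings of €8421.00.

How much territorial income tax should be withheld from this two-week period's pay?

Territorial Income Tax: taxable = €8421.00 − 4×€530.00 = €6301.00
  €224.00 + 13% × (€6301.00 − €5600.00) = €224.00 + 13% × €701.00 = €315.13

€315.13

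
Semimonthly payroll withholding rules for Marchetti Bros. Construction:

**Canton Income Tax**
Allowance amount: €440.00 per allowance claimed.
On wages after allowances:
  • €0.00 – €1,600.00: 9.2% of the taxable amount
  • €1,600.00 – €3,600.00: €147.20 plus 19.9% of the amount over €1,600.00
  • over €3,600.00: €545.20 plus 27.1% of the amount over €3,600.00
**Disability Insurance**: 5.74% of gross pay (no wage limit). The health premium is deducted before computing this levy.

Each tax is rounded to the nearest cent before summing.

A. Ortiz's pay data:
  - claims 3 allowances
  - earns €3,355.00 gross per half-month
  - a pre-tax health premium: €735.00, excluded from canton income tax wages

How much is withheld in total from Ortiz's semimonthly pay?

Canton Income Tax: taxable = €3,355.00 − €735.00 − 3×€440.00 = €1,300.00
  9.2% × €1,300.00 = €119.60
Disability Insurance: 5.74% × €2,620.00 = €150.39
Total: €119.60 + €150.39 = €269.99

€269.99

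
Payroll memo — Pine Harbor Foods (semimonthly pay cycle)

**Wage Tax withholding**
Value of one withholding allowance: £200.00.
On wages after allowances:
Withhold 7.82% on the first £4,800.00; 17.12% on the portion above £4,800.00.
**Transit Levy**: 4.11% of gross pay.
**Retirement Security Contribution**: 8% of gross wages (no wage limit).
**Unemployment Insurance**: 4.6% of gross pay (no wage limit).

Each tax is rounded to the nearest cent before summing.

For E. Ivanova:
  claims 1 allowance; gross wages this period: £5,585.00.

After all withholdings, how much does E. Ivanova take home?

Wage Tax: taxable = £5,585.00 − 1×£200.00 = £5,385.00
  £375.36 + 17.12% × (£5,385.00 − £4,800.00) = £375.36 + 17.12% × £585.00 = £475.51
Transit Levy: 4.11% × £5,585.00 = £229.54
Retirement Security Contribution: 8% × £5,585.00 = £446.80
Unemployment Insurance: 4.6% × £5,585.00 = £256.91
Total withheld: £475.51 + £229.54 + £446.80 + £256.91 = £1,408.76
Net pay: £5,585.00 − £1,408.76 = £4,176.24

£4,176.24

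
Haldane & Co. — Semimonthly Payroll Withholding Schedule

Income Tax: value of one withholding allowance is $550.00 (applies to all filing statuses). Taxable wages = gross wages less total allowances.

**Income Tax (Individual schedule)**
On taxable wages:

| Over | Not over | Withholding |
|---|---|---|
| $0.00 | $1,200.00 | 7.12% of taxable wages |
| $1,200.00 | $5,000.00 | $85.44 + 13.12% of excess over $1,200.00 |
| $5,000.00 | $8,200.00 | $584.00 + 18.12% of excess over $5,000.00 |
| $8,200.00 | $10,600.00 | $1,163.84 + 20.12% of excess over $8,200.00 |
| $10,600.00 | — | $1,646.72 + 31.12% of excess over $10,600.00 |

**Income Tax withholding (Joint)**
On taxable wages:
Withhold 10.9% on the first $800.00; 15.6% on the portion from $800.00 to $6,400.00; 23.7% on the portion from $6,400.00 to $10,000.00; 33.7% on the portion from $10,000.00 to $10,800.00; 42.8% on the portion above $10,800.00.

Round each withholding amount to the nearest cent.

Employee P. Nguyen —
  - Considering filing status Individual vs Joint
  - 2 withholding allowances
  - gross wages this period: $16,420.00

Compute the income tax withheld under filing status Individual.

$3,115.58

Income Tax (Individual): taxable = $16,420.00 − 2×$550.00 = $15,320.00
  $1,646.72 + 31.12% × ($15,320.00 − $10,600.00) = $1,646.72 + 31.12% × $4,720.00 = $3,115.58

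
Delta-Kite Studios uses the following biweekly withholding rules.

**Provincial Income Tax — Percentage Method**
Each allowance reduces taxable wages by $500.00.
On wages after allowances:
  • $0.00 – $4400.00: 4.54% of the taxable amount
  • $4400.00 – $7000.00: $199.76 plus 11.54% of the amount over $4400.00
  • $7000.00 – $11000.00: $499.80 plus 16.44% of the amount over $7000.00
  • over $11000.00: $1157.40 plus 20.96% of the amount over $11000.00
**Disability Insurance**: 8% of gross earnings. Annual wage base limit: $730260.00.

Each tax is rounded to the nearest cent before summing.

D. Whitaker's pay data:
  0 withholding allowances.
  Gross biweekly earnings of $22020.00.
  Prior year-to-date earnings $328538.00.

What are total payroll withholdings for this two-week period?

Provincial Income Tax: taxable = $22020.00
  $1157.40 + 20.96% × ($22020.00 − $11000.00) = $1157.40 + 20.96% × $11020.00 = $3467.19
Disability Insurance: 8% × $22020.00 = $1761.60
Total: $3467.19 + $1761.60 = $5228.79

$5228.79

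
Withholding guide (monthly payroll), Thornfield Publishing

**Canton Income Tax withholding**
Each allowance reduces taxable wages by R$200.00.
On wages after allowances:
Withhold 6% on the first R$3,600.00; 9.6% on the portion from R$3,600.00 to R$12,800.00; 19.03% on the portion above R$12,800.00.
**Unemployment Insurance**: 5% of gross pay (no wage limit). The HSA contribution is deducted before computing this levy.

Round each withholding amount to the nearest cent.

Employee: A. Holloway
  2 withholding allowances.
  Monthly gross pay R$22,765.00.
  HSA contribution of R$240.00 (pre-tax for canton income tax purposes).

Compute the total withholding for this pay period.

R$4,000.00

Canton Income Tax: taxable = R$22,765.00 − R$240.00 − 2×R$200.00 = R$22,125.00
  R$1,099.20 + 19.03% × (R$22,125.00 − R$12,800.00) = R$1,099.20 + 19.03% × R$9,325.00 = R$2,873.75
Unemployment Insurance: 5% × R$22,525.00 = R$1,126.25
Total: R$2,873.75 + R$1,126.25 = R$4,000.00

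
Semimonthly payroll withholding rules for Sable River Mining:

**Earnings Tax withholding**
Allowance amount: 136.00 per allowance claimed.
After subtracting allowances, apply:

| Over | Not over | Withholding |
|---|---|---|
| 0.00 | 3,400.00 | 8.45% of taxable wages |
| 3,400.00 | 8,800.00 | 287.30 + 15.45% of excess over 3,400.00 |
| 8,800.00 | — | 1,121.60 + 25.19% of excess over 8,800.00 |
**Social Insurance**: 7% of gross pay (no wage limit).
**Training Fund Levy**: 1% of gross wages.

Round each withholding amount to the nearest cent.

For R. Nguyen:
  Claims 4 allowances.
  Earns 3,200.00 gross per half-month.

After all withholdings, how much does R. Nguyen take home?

2,719.57

Earnings Tax: taxable = 3,200.00 − 4×136.00 = 2,656.00
  8.45% × 2,656.00 = 224.43
Social Insurance: 7% × 3,200.00 = 224.00
Training Fund Levy: 1% × 3,200.00 = 32.00
Total withheld: 224.43 + 224.00 + 32.00 = 480.43
Net pay: 3,200.00 − 480.43 = 2,719.57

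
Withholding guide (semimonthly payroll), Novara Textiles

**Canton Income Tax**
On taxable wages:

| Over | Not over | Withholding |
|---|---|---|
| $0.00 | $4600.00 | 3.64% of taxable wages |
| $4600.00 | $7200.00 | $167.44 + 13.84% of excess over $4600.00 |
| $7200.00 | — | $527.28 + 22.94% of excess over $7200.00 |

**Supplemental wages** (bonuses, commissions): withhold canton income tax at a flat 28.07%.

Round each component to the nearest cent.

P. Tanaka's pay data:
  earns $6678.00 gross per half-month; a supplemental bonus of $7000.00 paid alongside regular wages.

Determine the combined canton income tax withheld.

Canton Income Tax: taxable = $6678.00
  $167.44 + 13.84% × ($6678.00 − $4600.00) = $167.44 + 13.84% × $2078.00 = $455.04
Supplemental (28.07% flat on bonus): 28.07% × $7000.00 = $1964.90
Total canton income tax: $455.04 + $1964.90 = $2419.94

$2419.94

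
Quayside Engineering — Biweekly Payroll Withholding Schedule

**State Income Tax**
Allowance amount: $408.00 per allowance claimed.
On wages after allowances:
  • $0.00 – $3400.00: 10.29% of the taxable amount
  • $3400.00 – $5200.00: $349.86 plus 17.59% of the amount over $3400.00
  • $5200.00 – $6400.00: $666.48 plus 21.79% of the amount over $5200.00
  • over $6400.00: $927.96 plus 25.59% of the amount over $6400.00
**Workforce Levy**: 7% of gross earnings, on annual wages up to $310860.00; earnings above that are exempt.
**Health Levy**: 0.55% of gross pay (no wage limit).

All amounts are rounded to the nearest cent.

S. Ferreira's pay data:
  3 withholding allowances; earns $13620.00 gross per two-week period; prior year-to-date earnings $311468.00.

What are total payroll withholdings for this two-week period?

State Income Tax: taxable = $13620.00 − 3×$408.00 = $12396.00
  $927.96 + 25.59% × ($12396.00 − $6400.00) = $927.96 + 25.59% × $5996.00 = $2462.34
Workforce Levy: YTD $311468.00 ≥ cap $310860.00 → $0.00
Health Levy: 0.55% × $13620.00 = $74.91
Total: $2462.34 + $0.00 + $74.91 = $2537.25

$2537.25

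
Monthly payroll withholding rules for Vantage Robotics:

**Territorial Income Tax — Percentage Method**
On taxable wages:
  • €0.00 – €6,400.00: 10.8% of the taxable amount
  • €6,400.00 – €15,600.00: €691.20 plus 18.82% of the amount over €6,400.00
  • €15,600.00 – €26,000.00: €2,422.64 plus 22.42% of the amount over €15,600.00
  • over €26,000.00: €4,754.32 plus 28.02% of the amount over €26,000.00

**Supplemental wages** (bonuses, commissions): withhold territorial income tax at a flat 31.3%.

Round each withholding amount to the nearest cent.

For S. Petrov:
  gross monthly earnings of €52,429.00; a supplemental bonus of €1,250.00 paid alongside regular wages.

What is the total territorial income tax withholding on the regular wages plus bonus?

Territorial Income Tax: taxable = €52,429.00
  €4,754.32 + 28.02% × (€52,429.00 − €26,000.00) = €4,754.32 + 28.02% × €26,429.00 = €12,159.73
Supplemental (31.3% flat on bonus): 31.3% × €1,250.00 = €391.25
Total territorial income tax: €12,159.73 + €391.25 = €12,550.98

€12,550.98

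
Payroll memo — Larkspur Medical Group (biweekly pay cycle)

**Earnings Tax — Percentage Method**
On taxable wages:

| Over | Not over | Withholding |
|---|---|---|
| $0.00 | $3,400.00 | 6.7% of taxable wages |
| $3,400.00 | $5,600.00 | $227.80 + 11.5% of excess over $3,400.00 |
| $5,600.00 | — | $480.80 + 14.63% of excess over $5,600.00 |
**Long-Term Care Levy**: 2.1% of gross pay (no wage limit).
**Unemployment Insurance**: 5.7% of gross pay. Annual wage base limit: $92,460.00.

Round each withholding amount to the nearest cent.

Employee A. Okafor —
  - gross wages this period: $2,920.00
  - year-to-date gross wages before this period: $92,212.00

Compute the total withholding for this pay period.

$271.10

Earnings Tax: taxable = $2,920.00
  6.7% × $2,920.00 = $195.64
Long-Term Care Levy: 2.1% × $2,920.00 = $61.32
Unemployment Insurance: cap $92,460.00 − YTD $92,212.00 = $248.00 subject; 5.7% × $248.00 = $14.14
Total: $195.64 + $61.32 + $14.14 = $271.10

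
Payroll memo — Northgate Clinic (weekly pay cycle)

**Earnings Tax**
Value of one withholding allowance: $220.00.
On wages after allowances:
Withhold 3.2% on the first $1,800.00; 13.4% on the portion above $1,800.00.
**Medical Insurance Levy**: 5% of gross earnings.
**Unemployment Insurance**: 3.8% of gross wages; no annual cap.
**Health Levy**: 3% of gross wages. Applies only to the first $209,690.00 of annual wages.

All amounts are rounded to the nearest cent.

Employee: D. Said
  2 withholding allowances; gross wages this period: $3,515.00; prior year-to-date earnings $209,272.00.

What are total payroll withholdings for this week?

Earnings Tax: taxable = $3,515.00 − 2×$220.00 = $3,075.00
  $57.60 + 13.4% × ($3,075.00 − $1,800.00) = $57.60 + 13.4% × $1,275.00 = $228.45
Medical Insurance Levy: 5% × $3,515.00 = $175.75
Unemployment Insurance: 3.8% × $3,515.00 = $133.57
Health Levy: cap $209,690.00 − YTD $209,272.00 = $418.00 subject; 3% × $418.00 = $12.54
Total: $228.45 + $175.75 + $133.57 + $12.54 = $550.31

$550.31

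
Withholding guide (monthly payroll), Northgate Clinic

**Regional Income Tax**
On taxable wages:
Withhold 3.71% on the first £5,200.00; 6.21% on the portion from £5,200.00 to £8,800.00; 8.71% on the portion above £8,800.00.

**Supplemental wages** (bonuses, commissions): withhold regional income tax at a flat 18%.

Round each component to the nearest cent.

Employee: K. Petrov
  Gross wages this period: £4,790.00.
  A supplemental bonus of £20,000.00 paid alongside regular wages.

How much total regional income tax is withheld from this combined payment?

Regional Income Tax: taxable = £4,790.00
  3.71% × £4,790.00 = £177.71
Supplemental (18% flat on bonus): 18% × £20,000.00 = £3,600.00
Total regional income tax: £177.71 + £3,600.00 = £3,777.71

£3,777.71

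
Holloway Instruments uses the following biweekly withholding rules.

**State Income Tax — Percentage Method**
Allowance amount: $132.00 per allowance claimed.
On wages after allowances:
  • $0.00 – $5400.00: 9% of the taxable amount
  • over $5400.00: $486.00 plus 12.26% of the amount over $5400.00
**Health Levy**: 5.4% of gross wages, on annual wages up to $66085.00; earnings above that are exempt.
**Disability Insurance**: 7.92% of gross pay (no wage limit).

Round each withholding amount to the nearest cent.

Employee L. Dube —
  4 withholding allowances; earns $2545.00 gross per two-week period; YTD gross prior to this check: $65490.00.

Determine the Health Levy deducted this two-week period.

Health Levy: cap $66085.00 − YTD $65490.00 = $595.00 subject; 5.4% × $595.00 = $32.13

$32.13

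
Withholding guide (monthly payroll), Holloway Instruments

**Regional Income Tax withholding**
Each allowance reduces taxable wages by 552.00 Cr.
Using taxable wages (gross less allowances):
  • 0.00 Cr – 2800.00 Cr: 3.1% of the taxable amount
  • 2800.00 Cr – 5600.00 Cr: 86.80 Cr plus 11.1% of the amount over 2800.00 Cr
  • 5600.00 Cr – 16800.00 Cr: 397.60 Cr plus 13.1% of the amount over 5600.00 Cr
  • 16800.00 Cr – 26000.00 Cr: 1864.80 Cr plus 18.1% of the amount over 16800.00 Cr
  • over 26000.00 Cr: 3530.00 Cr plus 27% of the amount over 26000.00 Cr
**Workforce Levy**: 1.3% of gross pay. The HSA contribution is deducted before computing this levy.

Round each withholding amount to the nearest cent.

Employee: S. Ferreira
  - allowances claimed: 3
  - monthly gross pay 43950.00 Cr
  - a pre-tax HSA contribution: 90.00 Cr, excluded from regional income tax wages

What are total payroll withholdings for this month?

8475.26 Cr

Regional Income Tax: taxable = 43950.00 Cr − 90.00 Cr − 3×552.00 Cr = 42204.00 Cr
  3530.00 Cr + 27% × (42204.00 Cr − 26000.00 Cr) = 3530.00 Cr + 27% × 16204.00 Cr = 7905.08 Cr
Workforce Levy: 1.3% × 43860.00 Cr = 570.18 Cr
Total: 7905.08 Cr + 570.18 Cr = 8475.26 Cr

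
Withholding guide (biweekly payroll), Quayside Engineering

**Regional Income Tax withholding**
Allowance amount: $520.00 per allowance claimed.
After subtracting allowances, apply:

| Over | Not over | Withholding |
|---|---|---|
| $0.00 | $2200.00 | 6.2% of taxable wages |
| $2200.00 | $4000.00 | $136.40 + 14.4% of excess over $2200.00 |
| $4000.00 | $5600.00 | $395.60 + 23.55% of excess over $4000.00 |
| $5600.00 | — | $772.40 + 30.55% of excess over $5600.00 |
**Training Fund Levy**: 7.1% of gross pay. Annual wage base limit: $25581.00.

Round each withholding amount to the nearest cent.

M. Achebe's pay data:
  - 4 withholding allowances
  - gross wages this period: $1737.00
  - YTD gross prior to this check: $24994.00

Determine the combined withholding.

Regional Income Tax: taxable = $1737.00 − 4×$520.00 = $-343.00
  Taxable ≤ 0 → $0.00
Training Fund Levy: cap $25581.00 − YTD $24994.00 = $587.00 subject; 7.1% × $587.00 = $41.68
Total: $0.00 + $41.68 = $41.68

$41.68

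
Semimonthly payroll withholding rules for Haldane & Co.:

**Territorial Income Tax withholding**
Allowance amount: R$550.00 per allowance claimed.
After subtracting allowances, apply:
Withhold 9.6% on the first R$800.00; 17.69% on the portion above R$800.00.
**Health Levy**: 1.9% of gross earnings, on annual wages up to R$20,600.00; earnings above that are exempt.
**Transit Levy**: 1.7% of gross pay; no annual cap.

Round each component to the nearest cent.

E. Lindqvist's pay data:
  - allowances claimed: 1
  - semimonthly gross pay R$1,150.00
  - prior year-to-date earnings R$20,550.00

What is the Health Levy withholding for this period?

Health Levy: cap R$20,600.00 − YTD R$20,550.00 = R$50.00 subject; 1.9% × R$50.00 = R$0.95

R$0.95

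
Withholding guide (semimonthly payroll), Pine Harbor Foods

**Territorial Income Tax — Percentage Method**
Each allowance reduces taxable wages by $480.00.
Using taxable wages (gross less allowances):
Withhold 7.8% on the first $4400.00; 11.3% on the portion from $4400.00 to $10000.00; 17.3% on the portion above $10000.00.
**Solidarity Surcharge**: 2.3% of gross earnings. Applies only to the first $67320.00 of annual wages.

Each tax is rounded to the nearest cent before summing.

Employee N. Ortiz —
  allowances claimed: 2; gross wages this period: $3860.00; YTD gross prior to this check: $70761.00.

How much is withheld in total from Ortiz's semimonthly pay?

Territorial Income Tax: taxable = $3860.00 − 2×$480.00 = $2900.00
  7.8% × $2900.00 = $226.20
Solidarity Surcharge: YTD $70761.00 ≥ cap $67320.00 → $0.00
Total: $226.20 + $0.00 = $226.20

$226.20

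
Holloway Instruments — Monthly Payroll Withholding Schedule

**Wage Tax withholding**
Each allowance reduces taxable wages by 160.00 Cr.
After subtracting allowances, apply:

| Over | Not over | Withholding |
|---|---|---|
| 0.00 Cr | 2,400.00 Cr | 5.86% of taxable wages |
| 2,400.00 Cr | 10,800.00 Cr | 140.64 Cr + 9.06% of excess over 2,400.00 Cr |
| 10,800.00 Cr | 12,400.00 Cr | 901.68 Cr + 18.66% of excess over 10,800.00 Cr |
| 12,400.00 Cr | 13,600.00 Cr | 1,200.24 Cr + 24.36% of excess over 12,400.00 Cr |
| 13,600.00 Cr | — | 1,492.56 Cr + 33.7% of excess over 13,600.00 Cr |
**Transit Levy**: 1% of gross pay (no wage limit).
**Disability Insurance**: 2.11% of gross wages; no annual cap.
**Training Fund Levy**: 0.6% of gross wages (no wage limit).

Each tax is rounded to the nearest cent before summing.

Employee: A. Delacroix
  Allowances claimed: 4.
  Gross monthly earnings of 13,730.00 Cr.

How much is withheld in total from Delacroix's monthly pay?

1,877.70 Cr

Wage Tax: taxable = 13,730.00 Cr − 4×160.00 Cr = 13,090.00 Cr
  1,200.24 Cr + 24.36% × (13,090.00 Cr − 12,400.00 Cr) = 1,200.24 Cr + 24.36% × 690.00 Cr = 1,368.32 Cr
Transit Levy: 1% × 13,730.00 Cr = 137.30 Cr
Disability Insurance: 2.11% × 13,730.00 Cr = 289.70 Cr
Training Fund Levy: 0.6% × 13,730.00 Cr = 82.38 Cr
Total: 1,368.32 Cr + 137.30 Cr + 289.70 Cr + 82.38 Cr = 1,877.70 Cr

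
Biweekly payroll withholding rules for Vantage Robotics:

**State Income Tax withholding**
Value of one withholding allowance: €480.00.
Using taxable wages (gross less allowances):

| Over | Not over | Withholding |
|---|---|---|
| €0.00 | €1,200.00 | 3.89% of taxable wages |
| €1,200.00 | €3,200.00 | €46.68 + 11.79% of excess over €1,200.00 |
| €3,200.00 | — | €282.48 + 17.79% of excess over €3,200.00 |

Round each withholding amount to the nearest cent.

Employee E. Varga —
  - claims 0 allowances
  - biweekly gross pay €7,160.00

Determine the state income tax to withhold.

State Income Tax: taxable = €7,160.00
  €282.48 + 17.79% × (€7,160.00 − €3,200.00) = €282.48 + 17.79% × €3,960.00 = €986.96

€986.96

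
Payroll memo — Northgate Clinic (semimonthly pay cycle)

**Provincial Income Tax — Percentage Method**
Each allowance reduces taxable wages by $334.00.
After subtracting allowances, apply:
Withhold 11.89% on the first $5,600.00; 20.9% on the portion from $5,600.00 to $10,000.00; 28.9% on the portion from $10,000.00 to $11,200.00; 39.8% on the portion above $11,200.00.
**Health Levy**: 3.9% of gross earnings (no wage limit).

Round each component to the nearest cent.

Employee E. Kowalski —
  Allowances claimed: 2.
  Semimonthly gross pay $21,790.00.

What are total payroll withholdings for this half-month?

$6,731.01

Provincial Income Tax: taxable = $21,790.00 − 2×$334.00 = $21,122.00
  $1,932.24 + 39.8% × ($21,122.00 − $11,200.00) = $1,932.24 + 39.8% × $9,922.00 = $5,881.20
Health Levy: 3.9% × $21,790.00 = $849.81
Total: $5,881.20 + $849.81 = $6,731.01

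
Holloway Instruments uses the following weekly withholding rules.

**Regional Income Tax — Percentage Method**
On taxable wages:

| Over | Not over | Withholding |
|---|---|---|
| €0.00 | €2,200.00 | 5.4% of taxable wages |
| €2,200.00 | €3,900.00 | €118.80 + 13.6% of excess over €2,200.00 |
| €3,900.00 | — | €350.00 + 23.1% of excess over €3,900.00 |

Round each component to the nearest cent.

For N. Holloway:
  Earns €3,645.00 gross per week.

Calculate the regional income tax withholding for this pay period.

€315.32

Regional Income Tax: taxable = €3,645.00
  €118.80 + 13.6% × (€3,645.00 − €2,200.00) = €118.80 + 13.6% × €1,445.00 = €315.32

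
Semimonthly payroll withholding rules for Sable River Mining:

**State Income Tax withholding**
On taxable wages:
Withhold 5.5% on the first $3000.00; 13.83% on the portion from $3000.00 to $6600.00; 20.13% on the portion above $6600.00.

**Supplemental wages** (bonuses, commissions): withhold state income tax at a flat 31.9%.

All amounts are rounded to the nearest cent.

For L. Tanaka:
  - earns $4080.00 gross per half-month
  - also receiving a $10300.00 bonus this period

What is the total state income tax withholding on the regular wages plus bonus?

State Income Tax: taxable = $4080.00
  $165.00 + 13.83% × ($4080.00 − $3000.00) = $165.00 + 13.83% × $1080.00 = $314.36
Supplemental (31.9% flat on bonus): 31.9% × $10300.00 = $3285.70
Total state income tax: $314.36 + $3285.70 = $3600.06

$3600.06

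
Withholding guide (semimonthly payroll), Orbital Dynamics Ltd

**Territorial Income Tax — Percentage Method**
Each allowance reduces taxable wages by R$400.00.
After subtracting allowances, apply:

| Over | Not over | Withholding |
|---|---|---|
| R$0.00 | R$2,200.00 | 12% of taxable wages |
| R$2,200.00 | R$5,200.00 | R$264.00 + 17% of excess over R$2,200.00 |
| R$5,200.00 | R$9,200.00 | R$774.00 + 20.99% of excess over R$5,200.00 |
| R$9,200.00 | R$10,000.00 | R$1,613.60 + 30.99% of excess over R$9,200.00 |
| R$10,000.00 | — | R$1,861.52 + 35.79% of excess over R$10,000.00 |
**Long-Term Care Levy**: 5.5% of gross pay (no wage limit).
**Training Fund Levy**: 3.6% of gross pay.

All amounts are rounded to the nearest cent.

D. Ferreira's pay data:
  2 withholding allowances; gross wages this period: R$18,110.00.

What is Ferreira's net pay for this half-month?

Territorial Income Tax: taxable = R$18,110.00 − 2×R$400.00 = R$17,310.00
  R$1,861.52 + 35.79% × (R$17,310.00 − R$10,000.00) = R$1,861.52 + 35.79% × R$7,310.00 = R$4,477.77
Long-Term Care Levy: 5.5% × R$18,110.00 = R$996.05
Training Fund Levy: 3.6% × R$18,110.00 = R$651.96
Total withheld: R$4,477.77 + R$996.05 + R$651.96 = R$6,125.78
Net pay: R$18,110.00 − R$6,125.78 = R$11,984.22

R$11,984.22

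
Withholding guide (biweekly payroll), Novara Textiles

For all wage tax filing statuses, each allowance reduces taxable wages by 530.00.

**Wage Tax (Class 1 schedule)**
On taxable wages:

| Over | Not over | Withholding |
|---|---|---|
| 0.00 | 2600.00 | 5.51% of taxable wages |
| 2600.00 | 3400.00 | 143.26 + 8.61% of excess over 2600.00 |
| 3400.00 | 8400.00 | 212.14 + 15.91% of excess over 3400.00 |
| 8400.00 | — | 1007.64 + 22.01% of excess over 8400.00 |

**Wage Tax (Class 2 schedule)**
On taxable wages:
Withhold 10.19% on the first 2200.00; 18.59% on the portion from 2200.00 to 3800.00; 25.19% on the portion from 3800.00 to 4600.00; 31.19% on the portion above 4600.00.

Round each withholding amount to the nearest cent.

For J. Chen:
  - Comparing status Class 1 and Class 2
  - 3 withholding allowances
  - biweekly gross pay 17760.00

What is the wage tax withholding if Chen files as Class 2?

Wage Tax (Class 2): taxable = 17760.00 − 3×530.00 = 16170.00
  723.14 + 31.19% × (16170.00 − 4600.00) = 723.14 + 31.19% × 11570.00 = 4331.82

4331.82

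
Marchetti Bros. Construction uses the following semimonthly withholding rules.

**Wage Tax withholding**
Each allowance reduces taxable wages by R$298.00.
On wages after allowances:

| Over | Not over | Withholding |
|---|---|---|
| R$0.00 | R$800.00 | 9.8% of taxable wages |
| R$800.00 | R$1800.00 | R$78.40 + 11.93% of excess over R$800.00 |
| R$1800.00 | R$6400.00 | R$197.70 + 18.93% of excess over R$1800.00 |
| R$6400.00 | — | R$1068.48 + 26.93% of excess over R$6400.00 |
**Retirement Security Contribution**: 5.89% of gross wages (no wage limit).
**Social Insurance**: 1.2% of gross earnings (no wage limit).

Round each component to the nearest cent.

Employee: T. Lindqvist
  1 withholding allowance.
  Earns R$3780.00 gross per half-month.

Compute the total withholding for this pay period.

Wage Tax: taxable = R$3780.00 − 1×R$298.00 = R$3482.00
  R$197.70 + 18.93% × (R$3482.00 − R$1800.00) = R$197.70 + 18.93% × R$1682.00 = R$516.10
Retirement Security Contribution: 5.89% × R$3780.00 = R$222.64
Social Insurance: 1.2% × R$3780.00 = R$45.36
Total: R$516.10 + R$222.64 + R$45.36 = R$784.10

R$784.10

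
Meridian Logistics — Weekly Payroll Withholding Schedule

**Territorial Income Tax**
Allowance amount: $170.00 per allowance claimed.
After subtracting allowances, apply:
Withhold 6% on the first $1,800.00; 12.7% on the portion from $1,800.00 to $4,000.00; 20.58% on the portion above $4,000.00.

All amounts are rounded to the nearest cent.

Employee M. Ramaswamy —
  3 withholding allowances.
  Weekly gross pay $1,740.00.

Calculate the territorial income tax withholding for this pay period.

$73.80

Territorial Income Tax: taxable = $1,740.00 − 3×$170.00 = $1,230.00
  6% × $1,230.00 = $73.80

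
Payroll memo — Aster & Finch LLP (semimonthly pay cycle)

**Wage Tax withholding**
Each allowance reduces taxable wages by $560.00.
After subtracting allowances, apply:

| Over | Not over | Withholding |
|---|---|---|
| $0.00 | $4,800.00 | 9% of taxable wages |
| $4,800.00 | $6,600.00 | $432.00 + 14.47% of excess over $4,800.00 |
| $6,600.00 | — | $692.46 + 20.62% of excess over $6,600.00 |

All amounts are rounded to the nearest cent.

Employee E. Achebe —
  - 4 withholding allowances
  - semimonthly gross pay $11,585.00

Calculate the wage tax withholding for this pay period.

$1,258.48

Wage Tax: taxable = $11,585.00 − 4×$560.00 = $9,345.00
  $692.46 + 20.62% × ($9,345.00 − $6,600.00) = $692.46 + 20.62% × $2,745.00 = $1,258.48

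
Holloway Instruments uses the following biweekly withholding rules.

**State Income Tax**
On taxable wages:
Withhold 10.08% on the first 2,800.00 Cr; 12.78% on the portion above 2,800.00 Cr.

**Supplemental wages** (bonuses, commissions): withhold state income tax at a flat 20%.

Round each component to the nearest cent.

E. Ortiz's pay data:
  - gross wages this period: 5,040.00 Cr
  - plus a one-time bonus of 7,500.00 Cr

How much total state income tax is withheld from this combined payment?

2,068.51 Cr

State Income Tax: taxable = 5,040.00 Cr
  282.24 Cr + 12.78% × (5,040.00 Cr − 2,800.00 Cr) = 282.24 Cr + 12.78% × 2,240.00 Cr = 568.51 Cr
Supplemental (20% flat on bonus): 20% × 7,500.00 Cr = 1,500.00 Cr
Total state income tax: 568.51 Cr + 1,500.00 Cr = 2,068.51 Cr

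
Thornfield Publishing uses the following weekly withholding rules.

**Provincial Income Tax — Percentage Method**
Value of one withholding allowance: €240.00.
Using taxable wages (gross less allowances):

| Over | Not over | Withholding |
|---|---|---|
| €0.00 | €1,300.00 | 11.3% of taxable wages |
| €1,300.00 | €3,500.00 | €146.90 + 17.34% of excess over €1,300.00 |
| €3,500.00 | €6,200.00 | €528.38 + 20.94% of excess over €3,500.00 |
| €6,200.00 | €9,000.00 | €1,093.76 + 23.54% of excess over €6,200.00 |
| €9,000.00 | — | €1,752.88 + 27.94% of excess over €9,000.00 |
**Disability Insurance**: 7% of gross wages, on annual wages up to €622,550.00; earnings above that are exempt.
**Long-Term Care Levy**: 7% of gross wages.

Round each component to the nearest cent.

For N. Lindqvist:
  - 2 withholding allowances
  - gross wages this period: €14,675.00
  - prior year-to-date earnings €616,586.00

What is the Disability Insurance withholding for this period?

€417.48

Disability Insurance: cap €622,550.00 − YTD €616,586.00 = €5,964.00 subject; 7% × €5,964.00 = €417.48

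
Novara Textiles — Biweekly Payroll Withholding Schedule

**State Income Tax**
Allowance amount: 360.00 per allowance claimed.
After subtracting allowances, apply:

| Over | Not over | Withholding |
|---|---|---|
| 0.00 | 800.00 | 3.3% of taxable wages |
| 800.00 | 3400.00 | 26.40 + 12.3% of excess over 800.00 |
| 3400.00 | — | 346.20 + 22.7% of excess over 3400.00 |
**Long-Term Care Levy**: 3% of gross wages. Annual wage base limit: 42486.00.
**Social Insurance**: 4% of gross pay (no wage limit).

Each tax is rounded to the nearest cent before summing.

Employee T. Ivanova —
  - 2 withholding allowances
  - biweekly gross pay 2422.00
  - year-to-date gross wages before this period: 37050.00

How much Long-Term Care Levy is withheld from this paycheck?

Long-Term Care Levy: 3% × 2422.00 = 72.66

72.66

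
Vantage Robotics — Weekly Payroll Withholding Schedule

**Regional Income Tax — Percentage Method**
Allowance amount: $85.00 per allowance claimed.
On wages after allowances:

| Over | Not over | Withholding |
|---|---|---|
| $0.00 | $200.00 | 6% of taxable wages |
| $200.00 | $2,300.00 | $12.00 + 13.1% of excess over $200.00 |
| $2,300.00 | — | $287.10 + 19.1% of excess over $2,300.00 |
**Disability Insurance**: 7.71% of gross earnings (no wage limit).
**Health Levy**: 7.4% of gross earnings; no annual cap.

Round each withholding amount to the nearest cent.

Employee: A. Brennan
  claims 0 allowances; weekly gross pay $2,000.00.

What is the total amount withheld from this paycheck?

Regional Income Tax: taxable = $2,000.00
  $12.00 + 13.1% × ($2,000.00 − $200.00) = $12.00 + 13.1% × $1,800.00 = $247.80
Disability Insurance: 7.71% × $2,000.00 = $154.20
Health Levy: 7.4% × $2,000.00 = $148.00
Total: $247.80 + $154.20 + $148.00 = $550.00

$550.00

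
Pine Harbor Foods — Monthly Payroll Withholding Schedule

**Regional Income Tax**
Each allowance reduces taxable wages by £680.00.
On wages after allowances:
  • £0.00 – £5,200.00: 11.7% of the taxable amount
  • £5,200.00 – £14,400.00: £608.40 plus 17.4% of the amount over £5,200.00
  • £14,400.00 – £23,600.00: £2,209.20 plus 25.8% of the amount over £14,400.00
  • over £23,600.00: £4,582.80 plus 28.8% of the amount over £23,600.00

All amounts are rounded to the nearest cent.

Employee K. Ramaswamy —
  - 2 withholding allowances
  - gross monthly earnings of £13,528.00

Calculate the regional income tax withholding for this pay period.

Regional Income Tax: taxable = £13,528.00 − 2×£680.00 = £12,168.00
  £608.40 + 17.4% × (£12,168.00 − £5,200.00) = £608.40 + 17.4% × £6,968.00 = £1,820.83

£1,820.83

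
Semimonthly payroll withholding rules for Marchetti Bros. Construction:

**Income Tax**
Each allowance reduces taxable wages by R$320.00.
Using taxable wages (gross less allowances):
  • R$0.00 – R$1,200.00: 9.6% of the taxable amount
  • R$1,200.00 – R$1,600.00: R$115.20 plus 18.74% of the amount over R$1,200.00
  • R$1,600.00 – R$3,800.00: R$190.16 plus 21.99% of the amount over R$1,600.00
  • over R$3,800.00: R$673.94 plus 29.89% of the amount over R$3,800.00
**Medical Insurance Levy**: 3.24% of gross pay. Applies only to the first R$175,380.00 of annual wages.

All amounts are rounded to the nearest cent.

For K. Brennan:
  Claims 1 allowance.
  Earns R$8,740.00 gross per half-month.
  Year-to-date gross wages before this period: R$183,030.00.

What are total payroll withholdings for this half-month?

R$2,054.86

Income Tax: taxable = R$8,740.00 − 1×R$320.00 = R$8,420.00
  R$673.94 + 29.89% × (R$8,420.00 − R$3,800.00) = R$673.94 + 29.89% × R$4,620.00 = R$2,054.86
Medical Insurance Levy: YTD R$183,030.00 ≥ cap R$175,380.00 → R$0.00
Total: R$2,054.86 + R$0.00 = R$2,054.86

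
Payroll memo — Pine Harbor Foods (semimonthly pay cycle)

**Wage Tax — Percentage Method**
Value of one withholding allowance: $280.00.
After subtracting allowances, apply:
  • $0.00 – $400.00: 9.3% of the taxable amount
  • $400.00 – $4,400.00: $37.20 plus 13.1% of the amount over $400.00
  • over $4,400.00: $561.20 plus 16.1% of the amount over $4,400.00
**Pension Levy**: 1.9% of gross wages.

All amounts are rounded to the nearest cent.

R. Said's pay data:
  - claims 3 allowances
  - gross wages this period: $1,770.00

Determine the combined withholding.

Wage Tax: taxable = $1,770.00 − 3×$280.00 = $930.00
  $37.20 + 13.1% × ($930.00 − $400.00) = $37.20 + 13.1% × $530.00 = $106.63
Pension Levy: 1.9% × $1,770.00 = $33.63
Total: $106.63 + $33.63 = $140.26

$140.26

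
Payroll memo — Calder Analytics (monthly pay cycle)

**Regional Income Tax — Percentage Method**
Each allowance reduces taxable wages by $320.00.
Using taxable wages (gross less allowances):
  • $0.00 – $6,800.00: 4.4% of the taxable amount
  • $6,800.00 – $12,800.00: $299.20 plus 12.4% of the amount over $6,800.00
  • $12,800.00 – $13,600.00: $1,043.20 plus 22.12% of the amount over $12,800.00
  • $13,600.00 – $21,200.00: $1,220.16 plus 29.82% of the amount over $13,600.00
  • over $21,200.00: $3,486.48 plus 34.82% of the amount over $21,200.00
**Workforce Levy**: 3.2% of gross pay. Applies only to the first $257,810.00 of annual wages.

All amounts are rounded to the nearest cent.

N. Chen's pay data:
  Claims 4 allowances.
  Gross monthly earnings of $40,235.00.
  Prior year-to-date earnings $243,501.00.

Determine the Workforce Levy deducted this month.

$457.89

Workforce Levy: cap $257,810.00 − YTD $243,501.00 = $14,309.00 subject; 3.2% × $14,309.00 = $457.89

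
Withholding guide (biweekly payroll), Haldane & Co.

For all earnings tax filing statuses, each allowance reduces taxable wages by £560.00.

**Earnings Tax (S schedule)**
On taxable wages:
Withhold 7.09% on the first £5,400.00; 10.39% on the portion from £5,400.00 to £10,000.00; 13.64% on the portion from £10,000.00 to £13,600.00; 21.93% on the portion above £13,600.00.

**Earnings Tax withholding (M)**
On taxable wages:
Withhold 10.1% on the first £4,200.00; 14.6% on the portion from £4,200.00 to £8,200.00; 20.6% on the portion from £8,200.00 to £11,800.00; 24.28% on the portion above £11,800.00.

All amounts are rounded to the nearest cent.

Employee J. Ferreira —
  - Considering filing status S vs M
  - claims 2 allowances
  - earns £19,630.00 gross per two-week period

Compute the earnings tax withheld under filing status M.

Earnings Tax (M): taxable = £19,630.00 − 2×£560.00 = £18,510.00
  £1,749.80 + 24.28% × (£18,510.00 − £11,800.00) = £1,749.80 + 24.28% × £6,710.00 = £3,378.99

£3,378.99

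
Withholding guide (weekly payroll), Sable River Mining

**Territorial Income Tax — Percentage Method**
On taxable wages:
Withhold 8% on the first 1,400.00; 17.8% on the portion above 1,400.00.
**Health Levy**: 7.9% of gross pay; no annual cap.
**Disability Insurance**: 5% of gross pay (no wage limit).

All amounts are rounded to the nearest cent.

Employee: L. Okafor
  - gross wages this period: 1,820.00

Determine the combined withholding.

421.54

Territorial Income Tax: taxable = 1,820.00
  112.00 + 17.8% × (1,820.00 − 1,400.00) = 112.00 + 17.8% × 420.00 = 186.76
Health Levy: 7.9% × 1,820.00 = 143.78
Disability Insurance: 5% × 1,820.00 = 91.00
Total: 186.76 + 143.78 + 91.00 = 421.54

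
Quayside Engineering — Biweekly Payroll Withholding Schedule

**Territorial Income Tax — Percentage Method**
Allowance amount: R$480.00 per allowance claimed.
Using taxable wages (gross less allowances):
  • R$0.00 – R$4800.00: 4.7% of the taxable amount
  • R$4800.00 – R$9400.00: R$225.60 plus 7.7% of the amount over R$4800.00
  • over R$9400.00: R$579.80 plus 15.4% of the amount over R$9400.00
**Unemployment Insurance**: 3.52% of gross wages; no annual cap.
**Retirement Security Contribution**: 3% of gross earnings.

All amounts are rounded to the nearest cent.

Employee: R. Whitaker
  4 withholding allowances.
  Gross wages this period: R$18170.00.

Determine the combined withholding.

Territorial Income Tax: taxable = R$18170.00 − 4×R$480.00 = R$16250.00
  R$579.80 + 15.4% × (R$16250.00 − R$9400.00) = R$579.80 + 15.4% × R$6850.00 = R$1634.70
Unemployment Insurance: 3.52% × R$18170.00 = R$639.58
Retirement Security Contribution: 3% × R$18170.00 = R$545.10
Total: R$1634.70 + R$639.58 + R$545.10 = R$2819.38

R$2819.38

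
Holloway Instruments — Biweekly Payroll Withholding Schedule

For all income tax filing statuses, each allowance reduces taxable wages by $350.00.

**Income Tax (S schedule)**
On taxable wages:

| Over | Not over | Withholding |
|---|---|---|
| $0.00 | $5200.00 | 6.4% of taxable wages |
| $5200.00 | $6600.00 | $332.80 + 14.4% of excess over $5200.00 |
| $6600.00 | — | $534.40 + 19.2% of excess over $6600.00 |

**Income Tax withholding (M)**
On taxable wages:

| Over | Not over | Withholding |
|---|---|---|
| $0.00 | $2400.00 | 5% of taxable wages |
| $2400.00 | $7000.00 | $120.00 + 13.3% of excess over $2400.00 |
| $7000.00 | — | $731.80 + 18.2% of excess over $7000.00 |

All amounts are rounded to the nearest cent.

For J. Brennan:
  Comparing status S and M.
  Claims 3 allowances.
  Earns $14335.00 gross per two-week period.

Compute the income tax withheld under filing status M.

$1875.67

Income Tax (M): taxable = $14335.00 − 3×$350.00 = $13285.00
  $731.80 + 18.2% × ($13285.00 − $7000.00) = $731.80 + 18.2% × $6285.00 = $1875.67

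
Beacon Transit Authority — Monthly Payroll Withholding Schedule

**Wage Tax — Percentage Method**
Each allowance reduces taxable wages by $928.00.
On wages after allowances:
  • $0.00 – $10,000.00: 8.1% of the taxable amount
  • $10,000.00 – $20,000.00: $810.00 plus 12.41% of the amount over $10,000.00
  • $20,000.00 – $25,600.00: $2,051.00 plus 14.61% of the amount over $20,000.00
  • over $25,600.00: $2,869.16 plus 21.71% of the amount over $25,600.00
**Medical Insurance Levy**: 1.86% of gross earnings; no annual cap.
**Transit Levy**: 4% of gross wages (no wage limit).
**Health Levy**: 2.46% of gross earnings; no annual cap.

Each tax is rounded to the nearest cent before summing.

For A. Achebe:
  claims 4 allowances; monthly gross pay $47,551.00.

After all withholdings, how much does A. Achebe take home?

Wage Tax: taxable = $47,551.00 − 4×$928.00 = $43,839.00
  $2,869.16 + 21.71% × ($43,839.00 − $25,600.00) = $2,869.16 + 21.71% × $18,239.00 = $6,828.85
Medical Insurance Levy: 1.86% × $47,551.00 = $884.45
Transit Levy: 4% × $47,551.00 = $1,902.04
Health Levy: 2.46% × $47,551.00 = $1,169.75
Total withheld: $6,828.85 + $884.45 + $1,902.04 + $1,169.75 = $10,785.09
Net pay: $47,551.00 − $10,785.09 = $36,765.91

$36,765.91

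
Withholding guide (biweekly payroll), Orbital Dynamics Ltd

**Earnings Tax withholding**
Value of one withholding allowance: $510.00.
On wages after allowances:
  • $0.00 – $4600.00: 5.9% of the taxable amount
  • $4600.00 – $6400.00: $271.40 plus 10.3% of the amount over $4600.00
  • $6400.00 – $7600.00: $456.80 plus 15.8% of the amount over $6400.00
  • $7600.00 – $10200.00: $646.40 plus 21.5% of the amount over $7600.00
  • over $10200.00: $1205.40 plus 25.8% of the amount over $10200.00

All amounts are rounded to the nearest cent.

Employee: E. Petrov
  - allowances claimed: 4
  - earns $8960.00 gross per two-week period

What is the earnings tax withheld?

Earnings Tax: taxable = $8960.00 − 4×$510.00 = $6920.00
  $456.80 + 15.8% × ($6920.00 − $6400.00) = $456.80 + 15.8% × $520.00 = $538.96

$538.96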